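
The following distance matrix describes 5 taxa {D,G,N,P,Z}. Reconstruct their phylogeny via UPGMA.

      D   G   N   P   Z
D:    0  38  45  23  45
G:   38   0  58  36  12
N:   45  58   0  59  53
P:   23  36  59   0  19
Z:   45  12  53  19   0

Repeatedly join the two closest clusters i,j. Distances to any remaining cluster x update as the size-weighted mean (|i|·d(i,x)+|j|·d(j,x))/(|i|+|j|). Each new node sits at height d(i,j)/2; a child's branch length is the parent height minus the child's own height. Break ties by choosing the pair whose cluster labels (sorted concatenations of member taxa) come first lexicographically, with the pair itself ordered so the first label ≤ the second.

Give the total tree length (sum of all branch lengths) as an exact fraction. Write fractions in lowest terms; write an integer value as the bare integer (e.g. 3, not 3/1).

iteration 1: select G,Z (d=12); attach at lengths (6, 6); label the merged cluster GZ
  updated: d(D,GZ)=83/2, d(GZ,N)=111/2, d(GZ,P)=55/2
iteration 2: select D,P (d=23); attach at lengths (23/2, 23/2); label the merged cluster DP
  updated: d(DP,GZ)=69/2, d(DP,N)=52
iteration 3: select DP,GZ (d=69/2); attach at lengths (23/4, 45/4); label the merged cluster DGPZ
  updated: d(DGPZ,N)=215/4
iteration 4: select DGPZ,N (d=215/4); attach at lengths (77/8, 215/8); label the merged cluster DGNPZ
final tree: (((D:23/2,P:23/2):23/4,(G:6,Z:6):45/4):77/8,N:215/8)
total length: 177/2

177/2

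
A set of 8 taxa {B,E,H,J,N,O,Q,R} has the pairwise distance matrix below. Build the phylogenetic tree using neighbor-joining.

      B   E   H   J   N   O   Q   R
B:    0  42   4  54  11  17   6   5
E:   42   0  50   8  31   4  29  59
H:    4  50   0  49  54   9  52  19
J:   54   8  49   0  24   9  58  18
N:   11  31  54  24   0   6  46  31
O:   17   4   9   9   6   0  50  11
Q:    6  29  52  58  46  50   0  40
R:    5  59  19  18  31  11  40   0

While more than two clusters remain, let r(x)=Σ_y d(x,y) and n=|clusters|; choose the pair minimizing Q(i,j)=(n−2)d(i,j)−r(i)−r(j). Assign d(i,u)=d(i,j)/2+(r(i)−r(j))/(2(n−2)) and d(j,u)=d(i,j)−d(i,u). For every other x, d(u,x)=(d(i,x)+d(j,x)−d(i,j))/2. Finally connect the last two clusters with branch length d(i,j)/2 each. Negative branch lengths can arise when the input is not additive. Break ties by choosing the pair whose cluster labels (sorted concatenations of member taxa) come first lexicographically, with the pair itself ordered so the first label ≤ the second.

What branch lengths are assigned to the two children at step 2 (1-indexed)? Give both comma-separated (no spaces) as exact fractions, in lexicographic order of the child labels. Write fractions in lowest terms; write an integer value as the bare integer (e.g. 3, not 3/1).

-233/20,353/20

iteration 1: select E,J (d=8, Q=-395); attach at lengths (17/4, 15/4); label the merged cluster EJ
  updated: d(B,EJ)=44, d(EJ,H)=91/2, d(EJ,N)=47/2, d(EJ,O)=5/2, d(EJ,Q)=79/2, d(EJ,R)=69/2
iteration 2: select B,Q (d=6, Q=-581/2); attach at lengths (-233/20, 353/20); label the merged cluster BQ
  updated: d(BQ,EJ)=155/4, d(BQ,H)=25, d(BQ,N)=51/2, d(BQ,O)=61/2, d(BQ,R)=39/2
iteration 3: select EJ,O (d=5/2, Q=-775/4); attach at lengths (383/32, -303/32); label the merged cluster EJO
  updated: d(BQ,EJO)=267/8, d(EJO,H)=26, d(EJO,N)=27/2, d(EJO,R)=43/2
iteration 4: select EJO,N (d=27/2, Q=-1423/8); attach at lengths (29/16, 187/16); label the merged cluster EJNO
  updated: d(BQ,EJNO)=363/16, d(EJNO,H)=133/4, d(EJNO,R)=39/2
iteration 5: select BQ,EJNO (d=363/16, Q=-389/4); attach at lengths (297/32, 429/32); label the merged cluster BEJNOQ
  updated: d(BEJNOQ,H)=569/32, d(BEJNOQ,R)=261/32
iteration 6: select BEJNOQ,H (d=569/32, Q=-719/16); attach at lengths (111/32, 229/16); label the merged cluster BEHJNOQ
  updated: d(BEHJNOQ,R)=75/16
iteration 7: select BEHJNOQ,R (d=75/16); attach at lengths (75/32, 75/32); label the merged cluster BEHJNOQR
final tree: ((((B:-233/20,Q:353/20):297/32,(((E:17/4,J:15/4):383/32,O:-303/32):29/16,N:187/16):429/32):111/32,H:229/16):75/32,R:75/32)
total length: 2405/32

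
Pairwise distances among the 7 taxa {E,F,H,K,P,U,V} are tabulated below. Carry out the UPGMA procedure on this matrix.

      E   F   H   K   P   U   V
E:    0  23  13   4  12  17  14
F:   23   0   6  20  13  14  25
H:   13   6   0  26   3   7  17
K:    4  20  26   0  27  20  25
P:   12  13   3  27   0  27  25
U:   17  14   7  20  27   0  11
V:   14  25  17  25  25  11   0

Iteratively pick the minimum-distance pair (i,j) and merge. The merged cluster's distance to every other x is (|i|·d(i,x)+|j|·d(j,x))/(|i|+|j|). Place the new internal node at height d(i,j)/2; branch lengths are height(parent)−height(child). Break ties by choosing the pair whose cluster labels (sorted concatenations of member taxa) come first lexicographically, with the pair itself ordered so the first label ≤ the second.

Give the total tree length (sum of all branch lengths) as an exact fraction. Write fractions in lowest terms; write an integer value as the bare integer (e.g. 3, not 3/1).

515/12

1. join H+P (d=3) ⇒ HP; edges |H|=3/2, |P|=3/2
  updated: d(E,HP)=25/2, d(F,HP)=19/2, d(HP,K)=53/2, d(HP,U)=17, d(HP,V)=21
2. join E+K (d=4) ⇒ EK; edges |E|=2, |K|=2
  updated: d(EK,F)=43/2, d(EK,HP)=39/2, d(EK,U)=37/2, d(EK,V)=39/2
3. join F+HP (d=19/2) ⇒ FHP; edges |F|=19/4, |HP|=13/4
  updated: d(EK,FHP)=121/6, d(FHP,U)=16, d(FHP,V)=67/3
4. join U+V (d=11) ⇒ UV; edges |U|=11/2, |V|=11/2
  updated: d(EK,UV)=19, d(FHP,UV)=115/6
5. join EK+UV (d=19) ⇒ EKUV; edges |EK|=15/2, |UV|=4
  updated: d(EKUV,FHP)=59/3
6. join EKUV+FHP (d=59/3) ⇒ EFHKPUV; edges |EKUV|=1/3, |FHP|=61/12
final tree: (((E:2,K:2):15/2,(U:11/2,V:11/2):4):1/3,(F:19/4,(H:3/2,P:3/2):13/4):61/12)
total length: 515/12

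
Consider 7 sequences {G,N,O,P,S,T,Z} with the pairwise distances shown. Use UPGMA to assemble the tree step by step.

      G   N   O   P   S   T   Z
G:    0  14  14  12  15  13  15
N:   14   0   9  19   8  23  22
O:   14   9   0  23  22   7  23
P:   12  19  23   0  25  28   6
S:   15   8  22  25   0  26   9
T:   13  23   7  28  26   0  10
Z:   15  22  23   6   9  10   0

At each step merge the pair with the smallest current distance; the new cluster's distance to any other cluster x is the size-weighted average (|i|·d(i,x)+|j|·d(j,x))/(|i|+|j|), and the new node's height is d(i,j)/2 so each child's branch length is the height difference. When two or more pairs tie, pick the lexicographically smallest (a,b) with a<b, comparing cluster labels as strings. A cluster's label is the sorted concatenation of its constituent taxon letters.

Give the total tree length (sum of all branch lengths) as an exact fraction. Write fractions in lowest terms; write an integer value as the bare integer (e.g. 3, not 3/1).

674/15

step 1: merge (P,Z) at d=6; branch lengths P→3, Z→3; new cluster PZ
  updated: d(G,PZ)=27/2, d(N,PZ)=41/2, d(O,PZ)=23, d(PZ,S)=17, d(PZ,T)=19
step 2: merge (O,T) at d=7; branch lengths O→7/2, T→7/2; new cluster OT
  updated: d(G,OT)=27/2, d(N,OT)=16, d(OT,PZ)=21, d(OT,S)=24
step 3: merge (N,S) at d=8; branch lengths N→4, S→4; new cluster NS
  updated: d(G,NS)=29/2, d(NS,OT)=20, d(NS,PZ)=75/4
step 4: merge (G,OT) at d=27/2; branch lengths G→27/4, OT→13/4; new cluster GOT
  updated: d(GOT,NS)=109/6, d(GOT,PZ)=37/2
step 5: merge (GOT,NS) at d=109/6; branch lengths GOT→7/3, NS→61/12; new cluster GNOST
  updated: d(GNOST,PZ)=93/5
step 6: merge (GNOST,PZ) at d=93/5; branch lengths GNOST→13/60, PZ→63/10; new cluster GNOPSTZ
final tree: (((G:27/4,(O:7/2,T:7/2):13/4):7/3,(N:4,S:4):61/12):13/60,(P:3,Z:3):63/10)
total length: 674/15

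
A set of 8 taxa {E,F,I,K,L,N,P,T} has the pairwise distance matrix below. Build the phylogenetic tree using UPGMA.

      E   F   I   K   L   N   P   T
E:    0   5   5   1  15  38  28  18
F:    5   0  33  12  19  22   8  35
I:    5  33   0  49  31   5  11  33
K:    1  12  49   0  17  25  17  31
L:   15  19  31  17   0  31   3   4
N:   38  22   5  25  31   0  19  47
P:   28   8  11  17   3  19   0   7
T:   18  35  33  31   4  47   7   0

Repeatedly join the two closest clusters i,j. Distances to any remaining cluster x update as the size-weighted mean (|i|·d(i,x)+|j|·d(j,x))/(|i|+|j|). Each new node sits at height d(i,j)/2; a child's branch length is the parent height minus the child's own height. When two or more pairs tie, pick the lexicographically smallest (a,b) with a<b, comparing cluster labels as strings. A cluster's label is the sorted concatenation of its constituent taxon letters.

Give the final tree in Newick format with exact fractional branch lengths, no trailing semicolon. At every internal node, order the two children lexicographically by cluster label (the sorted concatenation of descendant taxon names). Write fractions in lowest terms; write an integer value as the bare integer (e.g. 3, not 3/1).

1. join E+K (d=1) ⇒ EK; edges |E|=1/2, |K|=1/2
  updated: d(EK,F)=17/2, d(EK,I)=27, d(EK,L)=16, d(EK,N)=63/2, d(EK,P)=45/2, d(EK,T)=49/2
2. join L+P (d=3) ⇒ LP; edges |L|=3/2, |P|=3/2
  updated: d(EK,LP)=77/4, d(F,LP)=27/2, d(I,LP)=21, d(LP,N)=25, d(LP,T)=11/2
3. join I+N (d=5) ⇒ IN; edges |I|=5/2, |N|=5/2
  updated: d(EK,IN)=117/4, d(F,IN)=55/2, d(IN,LP)=23, d(IN,T)=40
4. join LP+T (d=11/2) ⇒ LPT; edges |LP|=5/4, |T|=11/4
  updated: d(EK,LPT)=21, d(F,LPT)=62/3, d(IN,LPT)=86/3
5. join EK+F (d=17/2) ⇒ EFK; edges |EK|=15/4, |F|=17/4
  updated: d(EFK,IN)=86/3, d(EFK,LPT)=188/9
6. join EFK+LPT (d=188/9) ⇒ EFKLPT; edges |EFK|=223/36, |LPT|=277/36
  updated: d(EFKLPT,IN)=86/3
7. join EFKLPT+IN (d=86/3) ⇒ EFIKLNPT; edges |EFKLPT|=35/9, |IN|=71/6
final tree: ((((E:1/2,K:1/2):15/4,F:17/4):223/36,((L:3/2,P:3/2):5/4,T:11/4):277/36):35/9,(I:5/2,N:5/2):71/6)
total length: 911/18

((((E:1/2,K:1/2):15/4,F:17/4):223/36,((L:3/2,P:3/2):5/4,T:11/4):277/36):35/9,(I:5/2,N:5/2):71/6)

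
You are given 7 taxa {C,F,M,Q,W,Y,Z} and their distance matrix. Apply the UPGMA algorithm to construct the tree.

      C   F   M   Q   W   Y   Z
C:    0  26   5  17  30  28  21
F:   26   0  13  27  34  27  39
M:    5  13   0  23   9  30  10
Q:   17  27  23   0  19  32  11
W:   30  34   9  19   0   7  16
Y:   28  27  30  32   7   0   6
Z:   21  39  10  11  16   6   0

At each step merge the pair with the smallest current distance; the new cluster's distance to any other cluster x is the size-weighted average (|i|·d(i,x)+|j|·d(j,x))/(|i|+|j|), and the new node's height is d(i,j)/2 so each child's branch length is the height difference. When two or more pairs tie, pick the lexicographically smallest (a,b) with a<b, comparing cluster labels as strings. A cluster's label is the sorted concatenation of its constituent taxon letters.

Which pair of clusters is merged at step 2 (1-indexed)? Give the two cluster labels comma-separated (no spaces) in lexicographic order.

Y,Z

1. join C+M (d=5) ⇒ CM; edges |C|=5/2, |M|=5/2
  updated: d(CM,F)=39/2, d(CM,Q)=20, d(CM,W)=39/2, d(CM,Y)=29, d(CM,Z)=31/2
2. join Y+Z (d=6) ⇒ YZ; edges |Y|=3, |Z|=3
  updated: d(CM,YZ)=89/4, d(F,YZ)=33, d(Q,YZ)=43/2, d(W,YZ)=23/2
3. join W+YZ (d=23/2) ⇒ WYZ; edges |W|=23/4, |YZ|=11/4
  updated: d(CM,WYZ)=64/3, d(F,WYZ)=100/3, d(Q,WYZ)=62/3
4. join CM+F (d=39/2) ⇒ CFM; edges |CM|=29/4, |F|=39/4
  updated: d(CFM,Q)=67/3, d(CFM,WYZ)=76/3
5. join Q+WYZ (d=62/3) ⇒ QWYZ; edges |Q|=31/3, |WYZ|=55/12
  updated: d(CFM,QWYZ)=295/12
6. join CFM+QWYZ (d=295/12) ⇒ CFMQWYZ; edges |CFM|=61/24, |QWYZ|=47/24
final tree: (((C:5/2,M:5/2):29/4,F:39/4):61/24,(Q:31/3,(W:23/4,(Y:3,Z:3):11/4):55/12):47/24)
total length: 671/12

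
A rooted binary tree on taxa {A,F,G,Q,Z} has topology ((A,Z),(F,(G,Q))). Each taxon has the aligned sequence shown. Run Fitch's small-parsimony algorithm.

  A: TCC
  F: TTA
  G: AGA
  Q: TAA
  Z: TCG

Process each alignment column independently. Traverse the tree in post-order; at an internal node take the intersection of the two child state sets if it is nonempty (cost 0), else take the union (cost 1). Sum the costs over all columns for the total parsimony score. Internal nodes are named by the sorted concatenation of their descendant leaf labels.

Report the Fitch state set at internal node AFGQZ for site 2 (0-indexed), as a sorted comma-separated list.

AZ@0: {T} ∩ {T} = {T} (intersection, +0)
GQ@0: {A} ∪ {T} = {A,T} (union, +1)
FGQ@0: {T} ∩ {A,T} = {T} (intersection, +0)
AFGQZ@0: {T} ∩ {T} = {T} (intersection, +0)
AZ@1: {C} ∩ {C} = {C} (intersection, +0)
GQ@1: {G} ∪ {A} = {A,G} (union, +1)
FGQ@1: {T} ∪ {A,G} = {A,G,T} (union, +1)
AFGQZ@1: {C} ∪ {A,G,T} = {A,C,G,T} (union, +1)
AZ@2: {C} ∪ {G} = {C,G} (union, +1)
GQ@2: {A} ∩ {A} = {A} (intersection, +0)
FGQ@2: {A} ∩ {A} = {A} (intersection, +0)
AFGQZ@2: {C,G} ∪ {A} = {A,C,G} (union, +1)
per-site changes: [1, 3, 2]; total = 6

A,C,G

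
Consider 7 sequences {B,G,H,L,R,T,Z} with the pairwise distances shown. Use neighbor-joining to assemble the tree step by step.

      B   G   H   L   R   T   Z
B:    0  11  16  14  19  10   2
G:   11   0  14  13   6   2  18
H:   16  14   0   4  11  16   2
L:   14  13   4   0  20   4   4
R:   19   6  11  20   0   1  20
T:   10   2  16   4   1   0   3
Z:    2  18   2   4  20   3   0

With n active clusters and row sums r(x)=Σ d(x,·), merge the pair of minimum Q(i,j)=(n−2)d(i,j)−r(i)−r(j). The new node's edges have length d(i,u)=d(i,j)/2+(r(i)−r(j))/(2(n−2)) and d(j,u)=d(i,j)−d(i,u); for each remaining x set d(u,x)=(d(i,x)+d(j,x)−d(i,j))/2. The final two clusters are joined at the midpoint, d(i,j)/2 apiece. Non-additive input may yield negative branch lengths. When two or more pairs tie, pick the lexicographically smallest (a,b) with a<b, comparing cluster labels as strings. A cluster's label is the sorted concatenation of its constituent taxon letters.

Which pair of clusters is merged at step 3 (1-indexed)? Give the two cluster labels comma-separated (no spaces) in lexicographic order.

BZ,HL

1. join B+Z (d=2, Q=-111) ⇒ BZ; edges |B|=33/10, |Z|=-13/10
  updated: d(BZ,G)=27/2, d(BZ,H)=8, d(BZ,L)=8, d(BZ,R)=37/2, d(BZ,T)=11/2
2. join H+L (d=4, Q=-86) ⇒ HL; edges |H|=5/2, |L|=3/2
  updated: d(BZ,HL)=6, d(G,HL)=23/2, d(HL,R)=27/2, d(HL,T)=8
3. join BZ+HL (d=6, Q=-129/2) ⇒ BHLZ; edges |BZ|=15/4, |HL|=9/4
  updated: d(BHLZ,G)=19/2, d(BHLZ,R)=13, d(BHLZ,T)=15/4
4. join BHLZ+T (d=15/4, Q=-51/2) ⇒ BHLTZ; edges |BHLZ|=27/4, |T|=-3
  updated: d(BHLTZ,G)=31/8, d(BHLTZ,R)=41/8
5. join BHLTZ+G (d=31/8, Q=-15) ⇒ BGHLTZ; edges |BHLTZ|=3/2, |G|=19/8
  updated: d(BGHLTZ,R)=29/8
6. join BGHLTZ+R (d=29/8) ⇒ BGHLRTZ; edges |BGHLTZ|=29/16, |R|=29/16
final tree: (((((B:33/10,Z:-13/10):15/4,(H:5/2,L:3/2):9/4):27/4,T:-3):3/2,G:19/8):29/16,R:29/16)
total length: 93/4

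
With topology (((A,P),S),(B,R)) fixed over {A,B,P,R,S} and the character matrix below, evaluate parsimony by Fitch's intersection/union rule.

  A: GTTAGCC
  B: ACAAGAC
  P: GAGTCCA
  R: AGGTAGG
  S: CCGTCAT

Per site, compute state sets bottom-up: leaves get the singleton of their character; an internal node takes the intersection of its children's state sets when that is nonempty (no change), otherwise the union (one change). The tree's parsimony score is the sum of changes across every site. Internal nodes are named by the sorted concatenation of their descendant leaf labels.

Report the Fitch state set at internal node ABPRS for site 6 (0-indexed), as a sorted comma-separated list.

C

AP@0: {G} ∩ {G} = {G} (intersection, +0)
APS@0: {G} ∪ {C} = {C,G} (union, +1)
BR@0: {A} ∩ {A} = {A} (intersection, +0)
ABPRS@0: {C,G} ∪ {A} = {A,C,G} (union, +1)
AP@1: {T} ∪ {A} = {A,T} (union, +1)
APS@1: {A,T} ∪ {C} = {A,C,T} (union, +1)
BR@1: {C} ∪ {G} = {C,G} (union, +1)
ABPRS@1: {A,C,T} ∩ {C,G} = {C} (intersection, +0)
AP@2: {T} ∪ {G} = {G,T} (union, +1)
APS@2: {G,T} ∩ {G} = {G} (intersection, +0)
BR@2: {A} ∪ {G} = {A,G} (union, +1)
ABPRS@2: {G} ∩ {A,G} = {G} (intersection, +0)
AP@3: {A} ∪ {T} = {A,T} (union, +1)
APS@3: {A,T} ∩ {T} = {T} (intersection, +0)
BR@3: {A} ∪ {T} = {A,T} (union, +1)
ABPRS@3: {T} ∩ {A,T} = {T} (intersection, +0)
AP@4: {G} ∪ {C} = {C,G} (union, +1)
APS@4: {C,G} ∩ {C} = {C} (intersection, +0)
BR@4: {G} ∪ {A} = {A,G} (union, +1)
ABPRS@4: {C} ∪ {A,G} = {A,C,G} (union, +1)
AP@5: {C} ∩ {C} = {C} (intersection, +0)
APS@5: {C} ∪ {A} = {A,C} (union, +1)
BR@5: {A} ∪ {G} = {A,G} (union, +1)
ABPRS@5: {A,C} ∩ {A,G} = {A} (intersection, +0)
AP@6: {C} ∪ {A} = {A,C} (union, +1)
APS@6: {A,C} ∪ {T} = {A,C,T} (union, +1)
BR@6: {C} ∪ {G} = {C,G} (union, +1)
ABPRS@6: {A,C,T} ∩ {C,G} = {C} (intersection, +0)
per-site changes: [2, 3, 2, 2, 3, 2, 3]; total = 17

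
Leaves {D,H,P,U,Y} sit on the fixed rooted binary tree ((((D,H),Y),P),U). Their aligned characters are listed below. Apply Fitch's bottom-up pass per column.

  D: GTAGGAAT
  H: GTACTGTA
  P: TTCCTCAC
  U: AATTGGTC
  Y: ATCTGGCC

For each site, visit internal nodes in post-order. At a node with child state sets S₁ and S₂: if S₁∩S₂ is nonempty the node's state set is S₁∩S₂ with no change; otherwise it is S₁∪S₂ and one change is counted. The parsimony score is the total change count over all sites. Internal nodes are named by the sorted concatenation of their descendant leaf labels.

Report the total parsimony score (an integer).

[col 0] DH: children D:{G}, H:{G} ∩→ {G}; cost 0
[col 0] DHY: children DH:{G}, Y:{A} ∪→ {A,G}; cost 1
[col 0] DHPY: children DHY:{A,G}, P:{T} ∪→ {A,G,T}; cost 1
[col 0] DHPUY: children DHPY:{A,G,T}, U:{A} ∩→ {A}; cost 0
[col 1] DH: children D:{T}, H:{T} ∩→ {T}; cost 0
[col 1] DHY: children DH:{T}, Y:{T} ∩→ {T}; cost 0
[col 1] DHPY: children DHY:{T}, P:{T} ∩→ {T}; cost 0
[col 1] DHPUY: children DHPY:{T}, U:{A} ∪→ {A,T}; cost 1
[col 2] DH: children D:{A}, H:{A} ∩→ {A}; cost 0
[col 2] DHY: children DH:{A}, Y:{C} ∪→ {A,C}; cost 1
[col 2] DHPY: children DHY:{A,C}, P:{C} ∩→ {C}; cost 0
[col 2] DHPUY: children DHPY:{C}, U:{T} ∪→ {C,T}; cost 1
[col 3] DH: children D:{G}, H:{C} ∪→ {C,G}; cost 1
[col 3] DHY: children DH:{C,G}, Y:{T} ∪→ {C,G,T}; cost 1
[col 3] DHPY: children DHY:{C,G,T}, P:{C} ∩→ {C}; cost 0
[col 3] DHPUY: children DHPY:{C}, U:{T} ∪→ {C,T}; cost 1
[col 4] DH: children D:{G}, H:{T} ∪→ {G,T}; cost 1
[col 4] DHY: children DH:{G,T}, Y:{G} ∩→ {G}; cost 0
[col 4] DHPY: children DHY:{G}, P:{T} ∪→ {G,T}; cost 1
[col 4] DHPUY: children DHPY:{G,T}, U:{G} ∩→ {G}; cost 0
[col 5] DH: children D:{A}, H:{G} ∪→ {A,G}; cost 1
[col 5] DHY: children DH:{A,G}, Y:{G} ∩→ {G}; cost 0
[col 5] DHPY: children DHY:{G}, P:{C} ∪→ {C,G}; cost 1
[col 5] DHPUY: children DHPY:{C,G}, U:{G} ∩→ {G}; cost 0
[col 6] DH: children D:{A}, H:{T} ∪→ {A,T}; cost 1
[col 6] DHY: children DH:{A,T}, Y:{C} ∪→ {A,C,T}; cost 1
[col 6] DHPY: children DHY:{A,C,T}, P:{A} ∩→ {A}; cost 0
[col 6] DHPUY: children DHPY:{A}, U:{T} ∪→ {A,T}; cost 1
[col 7] DH: children D:{T}, H:{A} ∪→ {A,T}; cost 1
[col 7] DHY: children DH:{A,T}, Y:{C} ∪→ {A,C,T}; cost 1
[col 7] DHPY: children DHY:{A,C,T}, P:{C} ∩→ {C}; cost 0
[col 7] DHPUY: children DHPY:{C}, U:{C} ∩→ {C}; cost 0
per-site changes: [2, 1, 2, 3, 2, 2, 3, 2]; total = 17

17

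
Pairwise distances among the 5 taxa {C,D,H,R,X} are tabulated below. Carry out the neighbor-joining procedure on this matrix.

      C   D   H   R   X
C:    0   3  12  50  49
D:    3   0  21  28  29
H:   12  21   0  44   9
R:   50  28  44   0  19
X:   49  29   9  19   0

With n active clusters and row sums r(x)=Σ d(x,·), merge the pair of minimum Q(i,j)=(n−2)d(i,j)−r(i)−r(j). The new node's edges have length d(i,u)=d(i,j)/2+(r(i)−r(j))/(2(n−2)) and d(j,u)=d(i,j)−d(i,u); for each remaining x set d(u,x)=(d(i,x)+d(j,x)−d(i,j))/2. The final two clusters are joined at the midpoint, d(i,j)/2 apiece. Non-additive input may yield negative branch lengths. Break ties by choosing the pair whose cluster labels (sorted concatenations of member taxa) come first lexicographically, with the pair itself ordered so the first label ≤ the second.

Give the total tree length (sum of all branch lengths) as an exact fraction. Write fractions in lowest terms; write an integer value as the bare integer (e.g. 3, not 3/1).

52

iteration 1: select R,X (d=19, Q=-190); attach at lengths (46/3, 11/3); label the merged cluster RX
  updated: d(C,RX)=40, d(D,RX)=19, d(H,RX)=17
iteration 2: select C,D (d=3, Q=-92); attach at lengths (9/2, -3/2); label the merged cluster CD
  updated: d(CD,H)=15, d(CD,RX)=28
iteration 3: select CD,H (d=15, Q=-60); attach at lengths (13, 2); label the merged cluster CDH
  updated: d(CDH,RX)=15
iteration 4: select CDH,RX (d=15); attach at lengths (15/2, 15/2); label the merged cluster CDHRX
final tree: (((C:9/2,D:-3/2):13,H:2):15/2,(R:46/3,X:11/3):15/2)
total length: 52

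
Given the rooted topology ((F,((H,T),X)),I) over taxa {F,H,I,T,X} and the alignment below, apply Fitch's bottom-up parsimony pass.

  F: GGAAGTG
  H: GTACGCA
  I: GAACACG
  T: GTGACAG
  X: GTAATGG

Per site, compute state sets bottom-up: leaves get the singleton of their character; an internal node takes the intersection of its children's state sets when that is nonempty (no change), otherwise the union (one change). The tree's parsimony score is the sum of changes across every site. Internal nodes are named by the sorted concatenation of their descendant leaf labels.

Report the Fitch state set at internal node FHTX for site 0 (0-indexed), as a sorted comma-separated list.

G

[col 0] HT: children H:{G}, T:{G} ∩→ {G}; cost 0
[col 0] HTX: children HT:{G}, X:{G} ∩→ {G}; cost 0
[col 0] FHTX: children F:{G}, HTX:{G} ∩→ {G}; cost 0
[col 0] FHITX: children FHTX:{G}, I:{G} ∩→ {G}; cost 0
[col 1] HT: children H:{T}, T:{T} ∩→ {T}; cost 0
[col 1] HTX: children HT:{T}, X:{T} ∩→ {T}; cost 0
[col 1] FHTX: children F:{G}, HTX:{T} ∪→ {G,T}; cost 1
[col 1] FHITX: children FHTX:{G,T}, I:{A} ∪→ {A,G,T}; cost 1
[col 2] HT: children H:{A}, T:{G} ∪→ {A,G}; cost 1
[col 2] HTX: children HT:{A,G}, X:{A} ∩→ {A}; cost 0
[col 2] FHTX: children F:{A}, HTX:{A} ∩→ {A}; cost 0
[col 2] FHITX: children FHTX:{A}, I:{A} ∩→ {A}; cost 0
[col 3] HT: children H:{C}, T:{A} ∪→ {A,C}; cost 1
[col 3] HTX: children HT:{A,C}, X:{A} ∩→ {A}; cost 0
[col 3] FHTX: children F:{A}, HTX:{A} ∩→ {A}; cost 0
[col 3] FHITX: children FHTX:{A}, I:{C} ∪→ {A,C}; cost 1
[col 4] HT: children H:{G}, T:{C} ∪→ {C,G}; cost 1
[col 4] HTX: children HT:{C,G}, X:{T} ∪→ {C,G,T}; cost 1
[col 4] FHTX: children F:{G}, HTX:{C,G,T} ∩→ {G}; cost 0
[col 4] FHITX: children FHTX:{G}, I:{A} ∪→ {A,G}; cost 1
[col 5] HT: children H:{C}, T:{A} ∪→ {A,C}; cost 1
[col 5] HTX: children HT:{A,C}, X:{G} ∪→ {A,C,G}; cost 1
[col 5] FHTX: children F:{T}, HTX:{A,C,G} ∪→ {A,C,G,T}; cost 1
[col 5] FHITX: children FHTX:{A,C,G,T}, I:{C} ∩→ {C}; cost 0
[col 6] HT: children H:{A}, T:{G} ∪→ {A,G}; cost 1
[col 6] HTX: children HT:{A,G}, X:{G} ∩→ {G}; cost 0
[col 6] FHTX: children F:{G}, HTX:{G} ∩→ {G}; cost 0
[col 6] FHITX: children FHTX:{G}, I:{G} ∩→ {G}; cost 0
per-site changes: [0, 2, 1, 2, 3, 3, 1]; total = 12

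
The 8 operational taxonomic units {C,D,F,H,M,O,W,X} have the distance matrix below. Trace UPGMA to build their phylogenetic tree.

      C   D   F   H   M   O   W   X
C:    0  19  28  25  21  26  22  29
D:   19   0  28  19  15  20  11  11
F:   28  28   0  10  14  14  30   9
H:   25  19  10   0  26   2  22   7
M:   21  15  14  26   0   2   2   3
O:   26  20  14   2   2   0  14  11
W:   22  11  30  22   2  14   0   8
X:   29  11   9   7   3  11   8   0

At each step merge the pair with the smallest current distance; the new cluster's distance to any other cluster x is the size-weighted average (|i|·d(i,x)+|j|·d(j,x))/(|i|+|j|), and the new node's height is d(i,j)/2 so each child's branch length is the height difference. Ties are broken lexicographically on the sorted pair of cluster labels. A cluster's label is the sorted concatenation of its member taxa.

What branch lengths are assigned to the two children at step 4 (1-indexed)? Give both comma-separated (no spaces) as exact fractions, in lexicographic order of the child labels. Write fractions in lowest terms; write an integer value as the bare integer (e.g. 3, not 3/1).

1. join H+O (d=2) ⇒ HO; edges |H|=1, |O|=1
  updated: d(C,HO)=51/2, d(D,HO)=39/2, d(F,HO)=12, d(HO,M)=14, d(HO,W)=18, d(HO,X)=9
2. join M+W (d=2) ⇒ MW; edges |M|=1, |W|=1
  updated: d(C,MW)=43/2, d(D,MW)=13, d(F,MW)=22, d(HO,MW)=16, d(MW,X)=11/2
3. join MW+X (d=11/2) ⇒ MWX; edges |MW|=7/4, |X|=11/4
  updated: d(C,MWX)=24, d(D,MWX)=37/3, d(F,MWX)=53/3, d(HO,MWX)=41/3
4. join F+HO (d=12) ⇒ FHO; edges |F|=6, |HO|=5
  updated: d(C,FHO)=79/3, d(D,FHO)=67/3, d(FHO,MWX)=15
5. join D+MWX (d=37/3) ⇒ DMWX; edges |D|=37/6, |MWX|=41/12
  updated: d(C,DMWX)=91/4, d(DMWX,FHO)=101/6
6. join DMWX+FHO (d=101/6) ⇒ DFHMOWX; edges |DMWX|=9/4, |FHO|=29/12
  updated: d(C,DFHMOWX)=170/7
7. join C+DFHMOWX (d=170/7) ⇒ CDFHMOWX; edges |C|=85/7, |DFHMOWX|=313/84
final tree: (C:85/7,((D:37/6,((M:1,W:1):7/4,X:11/4):41/12):9/4,(F:6,(H:1,O:1):5):29/12):313/84)
total length: 1042/21

6,5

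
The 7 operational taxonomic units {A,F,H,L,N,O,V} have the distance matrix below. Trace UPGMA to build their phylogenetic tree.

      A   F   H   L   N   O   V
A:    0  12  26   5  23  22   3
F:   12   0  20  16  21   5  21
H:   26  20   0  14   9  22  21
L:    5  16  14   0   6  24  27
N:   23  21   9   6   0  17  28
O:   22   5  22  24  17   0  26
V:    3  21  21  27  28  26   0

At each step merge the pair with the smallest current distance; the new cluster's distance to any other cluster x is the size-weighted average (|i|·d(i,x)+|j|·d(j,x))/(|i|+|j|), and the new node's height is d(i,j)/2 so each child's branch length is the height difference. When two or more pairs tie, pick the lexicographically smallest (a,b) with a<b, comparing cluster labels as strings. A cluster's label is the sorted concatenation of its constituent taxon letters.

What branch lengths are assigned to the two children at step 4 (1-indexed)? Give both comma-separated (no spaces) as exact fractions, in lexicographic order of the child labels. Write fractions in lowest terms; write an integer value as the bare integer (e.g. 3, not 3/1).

step 1: merge (A,V) at d=3; branch lengths A→3/2, V→3/2; new cluster AV
  updated: d(AV,F)=33/2, d(AV,H)=47/2, d(AV,L)=16, d(AV,N)=51/2, d(AV,O)=24
step 2: merge (F,O) at d=5; branch lengths F→5/2, O→5/2; new cluster FO
  updated: d(AV,FO)=81/4, d(FO,H)=21, d(FO,L)=20, d(FO,N)=19
step 3: merge (L,N) at d=6; branch lengths L→3, N→3; new cluster LN
  updated: d(AV,LN)=83/4, d(FO,LN)=39/2, d(H,LN)=23/2
step 4: merge (H,LN) at d=23/2; branch lengths H→23/4, LN→11/4; new cluster HLN
  updated: d(AV,HLN)=65/3, d(FO,HLN)=20
step 5: merge (FO,HLN) at d=20; branch lengths FO→15/2, HLN→17/4; new cluster FHLNO
  updated: d(AV,FHLNO)=211/10
step 6: merge (AV,FHLNO) at d=211/10; branch lengths AV→181/20, FHLNO→11/20; new cluster AFHLNOV
final tree: ((A:3/2,V:3/2):181/20,((F:5/2,O:5/2):15/2,(H:23/4,(L:3,N:3):11/4):17/4):11/20)
total length: 877/20

23/4,11/4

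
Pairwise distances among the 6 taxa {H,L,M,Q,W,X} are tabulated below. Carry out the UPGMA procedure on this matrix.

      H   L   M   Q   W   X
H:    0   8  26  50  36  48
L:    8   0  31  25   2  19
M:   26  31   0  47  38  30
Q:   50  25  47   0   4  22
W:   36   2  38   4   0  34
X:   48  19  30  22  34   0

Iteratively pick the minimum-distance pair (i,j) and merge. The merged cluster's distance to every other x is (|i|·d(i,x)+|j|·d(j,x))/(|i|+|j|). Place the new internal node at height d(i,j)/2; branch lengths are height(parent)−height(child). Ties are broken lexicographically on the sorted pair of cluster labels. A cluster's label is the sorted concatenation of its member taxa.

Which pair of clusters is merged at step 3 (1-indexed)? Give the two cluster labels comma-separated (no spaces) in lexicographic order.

LQW,X

iteration 1: select L,W (d=2); attach at lengths (1, 1); label the merged cluster LW
  updated: d(H,LW)=22, d(LW,M)=69/2, d(LW,Q)=29/2, d(LW,X)=53/2
iteration 2: select LW,Q (d=29/2); attach at lengths (25/4, 29/4); label the merged cluster LQW
  updated: d(H,LQW)=94/3, d(LQW,M)=116/3, d(LQW,X)=25
iteration 3: select LQW,X (d=25); attach at lengths (21/4, 25/2); label the merged cluster LQWX
  updated: d(H,LQWX)=71/2, d(LQWX,M)=73/2
iteration 4: select H,M (d=26); attach at lengths (13, 13); label the merged cluster HM
  updated: d(HM,LQWX)=36
iteration 5: select HM,LQWX (d=36); attach at lengths (5, 11/2); label the merged cluster HLMQWX
final tree: ((H:13,M:13):5,(((L:1,W:1):25/4,Q:29/4):21/4,X:25/2):11/2)
total length: 279/4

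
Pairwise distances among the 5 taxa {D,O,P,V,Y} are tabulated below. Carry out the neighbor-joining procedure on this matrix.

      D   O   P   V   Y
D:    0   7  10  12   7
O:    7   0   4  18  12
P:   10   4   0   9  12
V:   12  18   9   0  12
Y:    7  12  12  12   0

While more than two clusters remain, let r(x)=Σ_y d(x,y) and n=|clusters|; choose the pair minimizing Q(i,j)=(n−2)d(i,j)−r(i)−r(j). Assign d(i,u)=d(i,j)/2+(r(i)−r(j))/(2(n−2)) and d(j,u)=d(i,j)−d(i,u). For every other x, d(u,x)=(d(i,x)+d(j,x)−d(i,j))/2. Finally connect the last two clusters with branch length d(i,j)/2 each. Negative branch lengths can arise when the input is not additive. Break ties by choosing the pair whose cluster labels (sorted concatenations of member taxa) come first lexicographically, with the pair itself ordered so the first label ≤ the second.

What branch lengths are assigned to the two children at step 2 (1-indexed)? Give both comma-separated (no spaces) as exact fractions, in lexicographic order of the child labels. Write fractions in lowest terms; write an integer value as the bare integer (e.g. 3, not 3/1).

21/8,31/8

iteration 1: select O,P (d=4, Q=-64); attach at lengths (3, 1); label the merged cluster OP
  updated: d(D,OP)=13/2, d(OP,V)=23/2, d(OP,Y)=10
iteration 2: select D,OP (d=13/2, Q=-81/2); attach at lengths (21/8, 31/8); label the merged cluster DOP
  updated: d(DOP,V)=17/2, d(DOP,Y)=21/4
iteration 3: select DOP,V (d=17/2, Q=-103/4); attach at lengths (7/8, 61/8); label the merged cluster DOPV
  updated: d(DOPV,Y)=35/8
iteration 4: select DOPV,Y (d=35/8); attach at lengths (35/16, 35/16); label the merged cluster DOPVY
final tree: (((D:21/8,(O:3,P:1):31/8):7/8,V:61/8):35/16,Y:35/16)
total length: 187/8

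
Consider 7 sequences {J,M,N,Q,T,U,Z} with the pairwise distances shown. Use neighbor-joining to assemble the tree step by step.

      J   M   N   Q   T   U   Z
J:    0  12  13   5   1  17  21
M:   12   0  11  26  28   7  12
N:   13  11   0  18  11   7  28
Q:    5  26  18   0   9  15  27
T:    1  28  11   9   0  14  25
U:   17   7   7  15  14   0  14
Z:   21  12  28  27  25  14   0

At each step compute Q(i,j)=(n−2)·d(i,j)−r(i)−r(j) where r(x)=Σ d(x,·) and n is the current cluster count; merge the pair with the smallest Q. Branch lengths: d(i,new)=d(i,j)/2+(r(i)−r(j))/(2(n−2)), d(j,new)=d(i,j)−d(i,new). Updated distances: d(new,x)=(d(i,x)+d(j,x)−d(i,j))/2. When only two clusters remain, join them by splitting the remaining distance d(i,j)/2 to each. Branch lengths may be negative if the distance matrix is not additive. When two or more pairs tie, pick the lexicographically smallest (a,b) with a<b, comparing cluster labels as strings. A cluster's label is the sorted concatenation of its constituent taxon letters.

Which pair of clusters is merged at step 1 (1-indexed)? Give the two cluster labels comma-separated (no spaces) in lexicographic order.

1. join M+Z (d=12, Q=-163) ⇒ MZ; edges |M|=29/10, |Z|=91/10
  updated: d(J,MZ)=21/2, d(MZ,N)=27/2, d(MZ,Q)=41/2, d(MZ,T)=41/2, d(MZ,U)=9/2
2. join MZ+U (d=9/2, Q=-109) ⇒ MUZ; edges |MZ|=15/4, |U|=3/4
  updated: d(J,MUZ)=23/2, d(MUZ,N)=8, d(MUZ,Q)=31/2, d(MUZ,T)=15
3. join MUZ+N (d=8, Q=-76) ⇒ MNUZ; edges |MUZ|=4, |N|=4
  updated: d(J,MNUZ)=33/4, d(MNUZ,Q)=51/4, d(MNUZ,T)=9
4. join J+T (d=1, Q=-125/4) ⇒ JT; edges |J|=-11/16, |T|=27/16
  updated: d(JT,MNUZ)=65/8, d(JT,Q)=13/2
5. join JT+MNUZ (d=65/8, Q=-219/8) ⇒ JMNTUZ; edges |JT|=15/16, |MNUZ|=115/16
  updated: d(JMNTUZ,Q)=89/16
6. join JMNTUZ+Q (d=89/16) ⇒ JMNQTUZ; edges |JMNTUZ|=89/32, |Q|=89/32
final tree: (((J:-11/16,T:27/16):15/16,(((M:29/10,Z:91/10):15/4,U:3/4):4,N:4):115/16):89/32,Q:89/32)
total length: 627/16

M,Z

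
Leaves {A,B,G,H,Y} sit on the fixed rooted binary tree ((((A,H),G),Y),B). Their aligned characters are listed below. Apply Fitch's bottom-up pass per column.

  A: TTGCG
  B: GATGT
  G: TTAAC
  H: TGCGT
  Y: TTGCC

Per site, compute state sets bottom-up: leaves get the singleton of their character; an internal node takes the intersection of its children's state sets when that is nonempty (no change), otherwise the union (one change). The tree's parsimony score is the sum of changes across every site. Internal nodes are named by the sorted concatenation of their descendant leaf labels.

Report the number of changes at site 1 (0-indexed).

AH@0: {T} ∩ {T} = {T} (intersection, +0)
AGH@0: {T} ∩ {T} = {T} (intersection, +0)
AGHY@0: {T} ∩ {T} = {T} (intersection, +0)
ABGHY@0: {T} ∪ {G} = {G,T} (union, +1)
AH@1: {T} ∪ {G} = {G,T} (union, +1)
AGH@1: {G,T} ∩ {T} = {T} (intersection, +0)
AGHY@1: {T} ∩ {T} = {T} (intersection, +0)
ABGHY@1: {T} ∪ {A} = {A,T} (union, +1)
AH@2: {G} ∪ {C} = {C,G} (union, +1)
AGH@2: {C,G} ∪ {A} = {A,C,G} (union, +1)
AGHY@2: {A,C,G} ∩ {G} = {G} (intersection, +0)
ABGHY@2: {G} ∪ {T} = {G,T} (union, +1)
AH@3: {C} ∪ {G} = {C,G} (union, +1)
AGH@3: {C,G} ∪ {A} = {A,C,G} (union, +1)
AGHY@3: {A,C,G} ∩ {C} = {C} (intersection, +0)
ABGHY@3: {C} ∪ {G} = {C,G} (union, +1)
AH@4: {G} ∪ {T} = {G,T} (union, +1)
AGH@4: {G,T} ∪ {C} = {C,G,T} (union, +1)
AGHY@4: {C,G,T} ∩ {C} = {C} (intersection, +0)
ABGHY@4: {C} ∪ {T} = {C,T} (union, +1)
per-site changes: [1, 2, 3, 3, 3]; total = 12

2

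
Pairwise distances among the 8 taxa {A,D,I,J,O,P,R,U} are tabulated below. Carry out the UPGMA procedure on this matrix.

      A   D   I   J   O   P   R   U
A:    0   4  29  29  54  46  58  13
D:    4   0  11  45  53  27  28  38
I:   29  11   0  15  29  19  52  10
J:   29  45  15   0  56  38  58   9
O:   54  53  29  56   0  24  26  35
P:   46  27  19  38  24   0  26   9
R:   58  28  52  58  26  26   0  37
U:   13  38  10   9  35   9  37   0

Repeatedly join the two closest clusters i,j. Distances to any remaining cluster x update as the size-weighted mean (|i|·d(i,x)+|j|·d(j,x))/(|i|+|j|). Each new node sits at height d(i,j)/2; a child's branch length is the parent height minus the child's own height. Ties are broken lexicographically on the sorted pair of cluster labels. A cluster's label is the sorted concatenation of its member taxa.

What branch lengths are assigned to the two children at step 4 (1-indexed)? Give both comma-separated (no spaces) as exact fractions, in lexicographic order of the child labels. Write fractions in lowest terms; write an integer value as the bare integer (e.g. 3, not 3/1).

1. join A+D (d=4) ⇒ AD; edges |A|=2, |D|=2
  updated: d(AD,I)=20, d(AD,J)=37, d(AD,O)=107/2, d(AD,P)=73/2, d(AD,R)=43, d(AD,U)=51/2
2. join J+U (d=9) ⇒ JU; edges |J|=9/2, |U|=9/2
  updated: d(AD,JU)=125/4, d(I,JU)=25/2, d(JU,O)=91/2, d(JU,P)=47/2, d(JU,R)=95/2
3. join I+JU (d=25/2) ⇒ IJU; edges |I|=25/4, |JU|=7/4
  updated: d(AD,IJU)=55/2, d(IJU,O)=40, d(IJU,P)=22, d(IJU,R)=49
4. join IJU+P (d=22) ⇒ IJPU; edges |IJU|=19/4, |P|=11
  updated: d(AD,IJPU)=119/4, d(IJPU,O)=36, d(IJPU,R)=173/4
5. join O+R (d=26) ⇒ OR; edges |O|=13, |R|=13
  updated: d(AD,OR)=193/4, d(IJPU,OR)=317/8
6. join AD+IJPU (d=119/4) ⇒ ADIJPU; edges |AD|=103/8, |IJPU|=31/8
  updated: d(ADIJPU,OR)=85/2
7. join ADIJPU+OR (d=85/2) ⇒ ADIJOPRU; edges |ADIJPU|=51/8, |OR|=33/4
final tree: (((A:2,D:2):103/8,((I:25/4,(J:9/2,U:9/2):7/4):19/4,P:11):31/8):51/8,(O:13,R:13):33/4)
total length: 753/8

19/4,11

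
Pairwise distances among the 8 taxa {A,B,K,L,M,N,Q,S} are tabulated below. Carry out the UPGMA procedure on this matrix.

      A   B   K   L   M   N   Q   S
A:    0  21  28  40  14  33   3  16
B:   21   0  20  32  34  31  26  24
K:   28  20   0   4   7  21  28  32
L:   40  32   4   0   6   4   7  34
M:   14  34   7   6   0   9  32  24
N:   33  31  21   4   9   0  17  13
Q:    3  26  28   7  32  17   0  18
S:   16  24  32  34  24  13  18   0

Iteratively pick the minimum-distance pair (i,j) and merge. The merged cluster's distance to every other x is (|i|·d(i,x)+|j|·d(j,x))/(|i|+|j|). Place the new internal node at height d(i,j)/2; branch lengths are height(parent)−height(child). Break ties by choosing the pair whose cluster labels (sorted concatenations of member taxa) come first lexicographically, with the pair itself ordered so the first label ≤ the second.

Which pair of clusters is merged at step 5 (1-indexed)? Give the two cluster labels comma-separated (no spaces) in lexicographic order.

1. join A+Q (d=3) ⇒ AQ; edges |A|=3/2, |Q|=3/2
  updated: d(AQ,B)=47/2, d(AQ,K)=28, d(AQ,L)=47/2, d(AQ,M)=23, d(AQ,N)=25, d(AQ,S)=17
2. join K+L (d=4) ⇒ KL; edges |K|=2, |L|=2
  updated: d(AQ,KL)=103/4, d(B,KL)=26, d(KL,M)=13/2, d(KL,N)=25/2, d(KL,S)=33
3. join KL+M (d=13/2) ⇒ KLM; edges |KL|=5/4, |M|=13/4
  updated: d(AQ,KLM)=149/6, d(B,KLM)=86/3, d(KLM,N)=34/3, d(KLM,S)=30
4. join KLM+N (d=34/3) ⇒ KLMN; edges |KLM|=29/12, |N|=17/3
  updated: d(AQ,KLMN)=199/8, d(B,KLMN)=117/4, d(KLMN,S)=103/4
5. join AQ+S (d=17) ⇒ AQS; edges |AQ|=7, |S|=17/2
  updated: d(AQS,B)=71/3, d(AQS,KLMN)=151/6
6. join AQS+B (d=71/3) ⇒ ABQS; edges |AQS|=10/3, |B|=71/6
  updated: d(ABQS,KLMN)=419/16
7. join ABQS+KLMN (d=419/16) ⇒ ABKLMNQS; edges |ABQS|=121/96, |KLMN|=713/96
final tree: ((((A:3/2,Q:3/2):7,S:17/2):10/3,B:71/6):121/96,(((K:2,L:2):5/4,M:13/4):29/12,N:17/3):713/96)
total length: 943/16

AQ,S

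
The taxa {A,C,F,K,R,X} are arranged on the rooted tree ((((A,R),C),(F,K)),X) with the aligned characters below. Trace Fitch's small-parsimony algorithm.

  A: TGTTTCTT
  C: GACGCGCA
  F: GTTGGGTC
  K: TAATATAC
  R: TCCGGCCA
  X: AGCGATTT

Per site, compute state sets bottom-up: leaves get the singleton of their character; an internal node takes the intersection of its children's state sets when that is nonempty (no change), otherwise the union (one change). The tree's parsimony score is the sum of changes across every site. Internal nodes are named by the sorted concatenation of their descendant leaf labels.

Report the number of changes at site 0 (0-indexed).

3

AR@0: {T} ∩ {T} = {T} (intersection, +0)
ACR@0: {T} ∪ {G} = {G,T} (union, +1)
FK@0: {G} ∪ {T} = {G,T} (union, +1)
ACFKR@0: {G,T} ∩ {G,T} = {G,T} (intersection, +0)
ACFKRX@0: {G,T} ∪ {A} = {A,G,T} (union, +1)
AR@1: {G} ∪ {C} = {C,G} (union, +1)
ACR@1: {C,G} ∪ {A} = {A,C,G} (union, +1)
FK@1: {T} ∪ {A} = {A,T} (union, +1)
ACFKR@1: {A,C,G} ∩ {A,T} = {A} (intersection, +0)
ACFKRX@1: {A} ∪ {G} = {A,G} (union, +1)
AR@2: {T} ∪ {C} = {C,T} (union, +1)
ACR@2: {C,T} ∩ {C} = {C} (intersection, +0)
FK@2: {T} ∪ {A} = {A,T} (union, +1)
ACFKR@2: {C} ∪ {A,T} = {A,C,T} (union, +1)
ACFKRX@2: {A,C,T} ∩ {C} = {C} (intersection, +0)
AR@3: {T} ∪ {G} = {G,T} (union, +1)
ACR@3: {G,T} ∩ {G} = {G} (intersection, +0)
FK@3: {G} ∪ {T} = {G,T} (union, +1)
ACFKR@3: {G} ∩ {G,T} = {G} (intersection, +0)
ACFKRX@3: {G} ∩ {G} = {G} (intersection, +0)
AR@4: {T} ∪ {G} = {G,T} (union, +1)
ACR@4: {G,T} ∪ {C} = {C,G,T} (union, +1)
FK@4: {G} ∪ {A} = {A,G} (union, +1)
ACFKR@4: {C,G,T} ∩ {A,G} = {G} (intersection, +0)
ACFKRX@4: {G} ∪ {A} = {A,G} (union, +1)
AR@5: {C} ∩ {C} = {C} (intersection, +0)
ACR@5: {C} ∪ {G} = {C,G} (union, +1)
FK@5: {G} ∪ {T} = {G,T} (union, +1)
ACFKR@5: {C,G} ∩ {G,T} = {G} (intersection, +0)
ACFKRX@5: {G} ∪ {T} = {G,T} (union, +1)
AR@6: {T} ∪ {C} = {C,T} (union, +1)
ACR@6: {C,T} ∩ {C} = {C} (intersection, +0)
FK@6: {T} ∪ {A} = {A,T} (union, +1)
ACFKR@6: {C} ∪ {A,T} = {A,C,T} (union, +1)
ACFKRX@6: {A,C,T} ∩ {T} = {T} (intersection, +0)
AR@7: {T} ∪ {A} = {A,T} (union, +1)
ACR@7: {A,T} ∩ {A} = {A} (intersection, +0)
FK@7: {C} ∩ {C} = {C} (intersection, +0)
ACFKR@7: {A} ∪ {C} = {A,C} (union, +1)
ACFKRX@7: {A,C} ∪ {T} = {A,C,T} (union, +1)
per-site changes: [3, 4, 3, 2, 4, 3, 3, 3]; total = 25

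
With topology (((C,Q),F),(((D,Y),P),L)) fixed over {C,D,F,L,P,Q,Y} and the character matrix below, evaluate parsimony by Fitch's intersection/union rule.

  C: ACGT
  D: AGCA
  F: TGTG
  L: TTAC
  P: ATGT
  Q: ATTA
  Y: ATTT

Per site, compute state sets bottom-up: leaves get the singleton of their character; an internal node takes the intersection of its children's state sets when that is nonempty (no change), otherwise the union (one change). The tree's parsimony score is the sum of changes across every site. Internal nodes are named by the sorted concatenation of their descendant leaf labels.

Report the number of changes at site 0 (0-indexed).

[col 0] CQ: children C:{A}, Q:{A} ∩→ {A}; cost 0
[col 0] CFQ: children CQ:{A}, F:{T} ∪→ {A,T}; cost 1
[col 0] DY: children D:{A}, Y:{A} ∩→ {A}; cost 0
[col 0] DPY: children DY:{A}, P:{A} ∩→ {A}; cost 0
[col 0] DLPY: children DPY:{A}, L:{T} ∪→ {A,T}; cost 1
[col 0] CDFLPQY: children CFQ:{A,T}, DLPY:{A,T} ∩→ {A,T}; cost 0
[col 1] CQ: children C:{C}, Q:{T} ∪→ {C,T}; cost 1
[col 1] CFQ: children CQ:{C,T}, F:{G} ∪→ {C,G,T}; cost 1
[col 1] DY: children D:{G}, Y:{T} ∪→ {G,T}; cost 1
[col 1] DPY: children DY:{G,T}, P:{T} ∩→ {T}; cost 0
[col 1] DLPY: children DPY:{T}, L:{T} ∩→ {T}; cost 0
[col 1] CDFLPQY: children CFQ:{C,G,T}, DLPY:{T} ∩→ {T}; cost 0
[col 2] CQ: children C:{G}, Q:{T} ∪→ {G,T}; cost 1
[col 2] CFQ: children CQ:{G,T}, F:{T} ∩→ {T}; cost 0
[col 2] DY: children D:{C}, Y:{T} ∪→ {C,T}; cost 1
[col 2] DPY: children DY:{C,T}, P:{G} ∪→ {C,G,T}; cost 1
[col 2] DLPY: children DPY:{C,G,T}, L:{A} ∪→ {A,C,G,T}; cost 1
[col 2] CDFLPQY: children CFQ:{T}, DLPY:{A,C,G,T} ∩→ {T}; cost 0
[col 3] CQ: children C:{T}, Q:{A} ∪→ {A,T}; cost 1
[col 3] CFQ: children CQ:{A,T}, F:{G} ∪→ {A,G,T}; cost 1
[col 3] DY: children D:{A}, Y:{T} ∪→ {A,T}; cost 1
[col 3] DPY: children DY:{A,T}, P:{T} ∩→ {T}; cost 0
[col 3] DLPY: children DPY:{T}, L:{C} ∪→ {C,T}; cost 1
[col 3] CDFLPQY: children CFQ:{A,G,T}, DLPY:{C,T} ∩→ {T}; cost 0
per-site changes: [2, 3, 4, 4]; total = 13

2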